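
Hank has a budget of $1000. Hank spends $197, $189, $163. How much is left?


Add up expenses:
$197 + $189 + $163 = $549
Subtract from budget:
$1000 - $549 = $451

$451


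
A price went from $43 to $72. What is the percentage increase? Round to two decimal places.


Find the absolute change:
|72 - 43| = 29
Divide by original and multiply by 100:
29 / 43 x 100 = 67.4418...% ≈ 67.44%

67.44%


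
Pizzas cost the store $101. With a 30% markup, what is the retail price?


Calculate the markup amount:
30% of $101 = $30.30
Add to cost:
$101 + $30.30 = $131.30

$131.30


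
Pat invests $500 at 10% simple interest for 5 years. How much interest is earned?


Use the formula I = P x R x T / 100
P x R x T = 500 x 10 x 5 = 25000
I = 25000 / 100 = $250

$250


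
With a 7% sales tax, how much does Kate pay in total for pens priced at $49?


Calculate the tax:
7% of $49 = $3.43
Add tax to price:
$49 + $3.43 = $52.43

$52.43


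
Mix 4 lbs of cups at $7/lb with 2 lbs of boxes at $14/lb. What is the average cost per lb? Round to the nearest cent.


Cost of cups:
4 x $7 = $28
Cost of boxes:
2 x $14 = $28
Total cost: $28 + $28 = $56
Total weight: 6 lbs
Average: $56 / 6 = $9.3333... ≈ $9.33/lb

$9.33/lb


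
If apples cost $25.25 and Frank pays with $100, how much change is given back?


Start with the amount paid:
$100
Subtract the price:
$100 - $25.25 = $74.75

$74.75


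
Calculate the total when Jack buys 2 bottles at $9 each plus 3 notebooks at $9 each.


Cost of bottles:
2 x $9 = $18
Cost of notebooks:
3 x $9 = $27
Add both:
$18 + $27 = $45

$45


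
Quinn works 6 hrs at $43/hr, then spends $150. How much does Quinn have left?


Calculate earnings:
6 x $43 = $258
Subtract spending:
$258 - $150 = $108

$108


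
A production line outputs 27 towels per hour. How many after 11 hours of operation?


Production rate: 27 towels per hour
Time: 11 hours
Total: 27 x 11 = 297 towels

297 towels


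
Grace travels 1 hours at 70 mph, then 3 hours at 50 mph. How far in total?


Leg 1 distance:
70 x 1 = 70 miles
Leg 2 distance:
50 x 3 = 150 miles
Total distance:
70 + 150 = 220 miles

220 miles


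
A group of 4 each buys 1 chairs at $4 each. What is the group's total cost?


Cost per person:
1 x $4 = $4
Group total:
4 x $4 = $16

$16


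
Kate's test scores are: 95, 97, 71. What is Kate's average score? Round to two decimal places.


Add the scores:
95 + 97 + 71 = 263
Divide by the number of tests:
263 / 3 = 87.6666... ≈ 87.67

87.67


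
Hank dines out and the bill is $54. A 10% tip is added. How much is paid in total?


Calculate the tip:
10% of $54 = $5.40
Add tip to meal cost:
$54 + $5.40 = $59.40

$59.40


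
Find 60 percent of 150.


Convert percentage to decimal:
60% = 0.6
Multiply:
150 x 0.6 = 90

90


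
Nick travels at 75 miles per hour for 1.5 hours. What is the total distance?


Use the formula: distance = speed x time
Speed = 75 mph, Time = 1.5 hours
75 x 1.5 = 112.5 miles

112.5 miles


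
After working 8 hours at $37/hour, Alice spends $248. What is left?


Calculate earnings:
8 x $37 = $296
Subtract spending:
$296 - $248 = $48

$48


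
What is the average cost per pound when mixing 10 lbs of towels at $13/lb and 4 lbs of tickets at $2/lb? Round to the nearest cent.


Cost of towels:
10 x $13 = $130
Cost of tickets:
4 x $2 = $8
Total cost: $130 + $8 = $138
Total weight: 14 lbs
Average: $138 / 14 = $9.8571... ≈ $9.86/lb

$9.86/lb


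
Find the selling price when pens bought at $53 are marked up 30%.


Calculate the markup amount:
30% of $53 = $15.90
Add to cost:
$53 + $15.90 = $68.90

$68.90


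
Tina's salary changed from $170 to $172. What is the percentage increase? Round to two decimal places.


Find the absolute change:
|172 - 170| = 2
Divide by original and multiply by 100:
2 / 170 x 100 = 1.1764...% ≈ 1.18%

1.18%


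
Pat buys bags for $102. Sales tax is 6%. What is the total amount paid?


Calculate the tax:
6% of $102 = $6.12
Add tax to price:
$102 + $6.12 = $108.12

$108.12


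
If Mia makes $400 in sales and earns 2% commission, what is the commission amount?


Convert rate to decimal:
2% = 0.02
Multiply by sales:
$400 x 0.02 = $8

$8


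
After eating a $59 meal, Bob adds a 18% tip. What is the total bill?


Calculate the tip:
18% of $59 = $10.62
Add tip to meal cost:
$59 + $10.62 = $69.62

$69.62


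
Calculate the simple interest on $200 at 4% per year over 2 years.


Use the formula I = P x R x T / 100
P x R x T = 200 x 4 x 2 = 1600
I = 1600 / 100 = $16

$16


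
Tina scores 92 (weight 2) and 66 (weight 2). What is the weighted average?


Weighted sum:
2 x 92 + 2 x 66 = 316
Total weight:
2 + 2 = 4
Weighted average:
316 / 4 = 79

79


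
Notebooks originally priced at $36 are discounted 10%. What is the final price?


Calculate the discount amount:
10% of $36 = $3.60
Subtract from original:
$36 - $3.60 = $32.40

$32.40


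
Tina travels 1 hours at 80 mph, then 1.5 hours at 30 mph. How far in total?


Leg 1 distance:
80 x 1 = 80 miles
Leg 2 distance:
30 x 1.5 = 45 miles
Total distance:
80 + 45 = 125 miles

125 miles


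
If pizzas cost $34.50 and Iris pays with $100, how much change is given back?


Start with the amount paid:
$100
Subtract the price:
$100 - $34.50 = $65.50

$65.50


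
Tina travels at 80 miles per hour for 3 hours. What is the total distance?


Use the formula: distance = speed x time
Speed = 80 mph, Time = 3 hours
80 x 3 = 240 miles

240 miles


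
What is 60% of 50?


Convert percentage to decimal:
60% = 0.6
Multiply:
50 x 0.6 = 30

30


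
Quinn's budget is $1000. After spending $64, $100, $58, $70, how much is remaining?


Add up expenses:
$64 + $100 + $58 + $70 = $292
Subtract from budget:
$1000 - $292 = $708

$708


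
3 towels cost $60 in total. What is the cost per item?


Total cost: $60
Number of items: 3
Unit price: $60 / 3 = $20

$20


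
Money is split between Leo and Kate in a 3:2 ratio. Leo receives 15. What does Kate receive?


Find the multiplier:
15 / 3 = 5
Apply to Kate's share:
2 x 5 = 10

10


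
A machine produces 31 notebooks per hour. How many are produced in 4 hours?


Production rate: 31 notebooks per hour
Time: 4 hours
Total: 31 x 4 = 124 notebooks

124 notebooks


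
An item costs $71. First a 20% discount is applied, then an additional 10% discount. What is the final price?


First discount:
20% of $71 = $14.20
Price after first discount:
$71 - $14.20 = $56.80
Second discount:
10% of $56.80 = $5.68
Final price:
$56.80 - $5.68 = $51.12

$51.12


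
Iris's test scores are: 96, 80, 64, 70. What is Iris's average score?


Add the scores:
96 + 80 + 64 + 70 = 310
Divide by the number of tests:
310 / 4 = 77.5

77.5


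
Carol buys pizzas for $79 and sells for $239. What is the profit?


Selling price = $239
Cost price = $79
Profit = selling price - cost price:
Profit = $239 - $79 = $160

$160


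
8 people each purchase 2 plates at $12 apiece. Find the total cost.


Cost per person:
2 x $12 = $24
Group total:
8 x $24 = $192

$192


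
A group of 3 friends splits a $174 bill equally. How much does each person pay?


Total bill: $174
Number of people: 3
Each pays: $174 / 3 = $58

$58


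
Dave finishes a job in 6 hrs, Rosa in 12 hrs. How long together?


Dave's rate: 1/6 of the job per hour
Rosa's rate: 1/12 of the job per hour
Combined rate: 1/6 + 1/12 = 1/4 per hour
Time = 1 / (1/4) = 4 hours

4 hours


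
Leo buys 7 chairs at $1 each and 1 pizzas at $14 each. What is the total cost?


Cost of chairs:
7 x $1 = $7
Cost of pizzas:
1 x $14 = $14
Add both:
$7 + $14 = $21

$21


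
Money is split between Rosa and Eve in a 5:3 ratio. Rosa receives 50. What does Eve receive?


Find the multiplier:
50 / 5 = 10
Apply to Eve's share:
3 x 10 = 30

30


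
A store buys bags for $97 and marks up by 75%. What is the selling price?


Calculate the markup amount:
75% of $97 = $72.75
Add to cost:
$97 + $72.75 = $169.75

$169.75


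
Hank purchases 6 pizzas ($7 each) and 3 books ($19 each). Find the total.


Cost of pizzas:
6 x $7 = $42
Cost of books:
3 x $19 = $57
Add both:
$42 + $57 = $99

$99


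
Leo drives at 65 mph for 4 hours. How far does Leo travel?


Use the formula: distance = speed x time
Speed = 65 mph, Time = 4 hours
65 x 4 = 260 miles

260 miles


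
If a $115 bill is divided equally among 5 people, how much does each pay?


Total bill: $115
Number of people: 5
Each pays: $115 / 5 = $23

$23


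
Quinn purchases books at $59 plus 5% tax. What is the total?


Calculate the tax:
5% of $59 = $2.95
Add tax to price:
$59 + $2.95 = $61.95

$61.95


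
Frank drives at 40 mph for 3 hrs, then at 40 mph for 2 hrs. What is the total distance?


Leg 1 distance:
40 x 3 = 120 miles
Leg 2 distance:
40 x 2 = 80 miles
Total distance:
120 + 80 = 200 miles

200 miles


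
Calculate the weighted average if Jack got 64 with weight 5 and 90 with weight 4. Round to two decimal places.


Weighted sum:
5 x 64 + 4 x 90 = 680
Total weight:
5 + 4 = 9
Weighted average:
680 / 9 = 75.5555... ≈ 75.56

75.56


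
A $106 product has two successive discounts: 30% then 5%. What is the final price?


First discount:
30% of $106 = $31.80
Price after first discount:
$106 - $31.80 = $74.20
Second discount:
5% of $74.20 = $3.71
Final price:
$74.20 - $3.71 = $70.49

$70.49


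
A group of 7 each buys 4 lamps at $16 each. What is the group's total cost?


Cost per person:
4 x $16 = $64
Group total:
7 x $64 = $448

$448


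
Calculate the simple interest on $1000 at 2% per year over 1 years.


Use the formula I = P x R x T / 100
P x R x T = 1000 x 2 x 1 = 2000
I = 2000 / 100 = $20

$20


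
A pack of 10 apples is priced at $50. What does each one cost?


Total cost: $50
Number of items: 10
Unit price: $50 / 10 = $5

$5


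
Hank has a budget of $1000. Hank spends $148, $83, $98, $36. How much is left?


Add up expenses:
$148 + $83 + $98 + $36 = $365
Subtract from budget:
$1000 - $365 = $635

$635


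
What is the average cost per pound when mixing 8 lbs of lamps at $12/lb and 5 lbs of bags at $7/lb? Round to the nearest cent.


Cost of lamps:
8 x $12 = $96
Cost of bags:
5 x $7 = $35
Total cost: $96 + $35 = $131
Total weight: 13 lbs
Average: $131 / 13 = $10.0769... ≈ $10.08/lb

$10.08/lb


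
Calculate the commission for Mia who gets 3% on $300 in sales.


Convert rate to decimal:
3% = 0.03
Multiply by sales:
$300 x 0.03 = $9

$9


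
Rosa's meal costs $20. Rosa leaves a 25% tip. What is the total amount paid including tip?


Calculate the tip:
25% of $20 = $5
Add tip to meal cost:
$20 + $5 = $25

$25


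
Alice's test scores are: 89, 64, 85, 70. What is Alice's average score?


Add the scores:
89 + 64 + 85 + 70 = 308
Divide by the number of tests:
308 / 4 = 77

77


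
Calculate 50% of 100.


Convert percentage to decimal:
50% = 0.5
Multiply:
100 x 0.5 = 50

50


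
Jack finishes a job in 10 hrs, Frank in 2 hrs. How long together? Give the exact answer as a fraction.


Jack's rate: 1/10 of the job per hour
Frank's rate: 1/2 of the job per hour
Combined rate: 1/10 + 1/2 = 3/5 per hour
Time = 1 / (3/5) = 5/3 hours (≈ 1.67 hours)

5/3 hours


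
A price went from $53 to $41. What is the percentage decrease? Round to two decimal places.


Find the absolute change:
|41 - 53| = 12
Divide by original and multiply by 100:
12 / 53 x 100 = 22.6415...% ≈ 22.64%

22.64%


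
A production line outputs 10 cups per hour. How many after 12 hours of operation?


Production rate: 10 cups per hour
Time: 12 hours
Total: 10 x 12 = 120 cups

120 cups


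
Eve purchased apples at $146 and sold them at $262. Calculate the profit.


Selling price = $262
Cost price = $146
Profit = selling price - cost price:
Profit = $262 - $146 = $116

$116


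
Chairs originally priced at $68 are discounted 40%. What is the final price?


Calculate the discount amount:
40% of $68 = $27.20
Subtract from original:
$68 - $27.20 = $40.80

$40.80


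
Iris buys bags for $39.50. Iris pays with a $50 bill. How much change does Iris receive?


Start with the amount paid:
$50
Subtract the price:
$50 - $39.50 = $10.50

$10.50


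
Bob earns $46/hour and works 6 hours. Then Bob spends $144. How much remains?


Calculate earnings:
6 x $46 = $276
Subtract spending:
$276 - $144 = $132

$132


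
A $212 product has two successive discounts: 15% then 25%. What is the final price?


First discount:
15% of $212 = $31.80
Price after first discount:
$212 - $31.80 = $180.20
Second discount:
25% of $180.20 = $45.05
Final price:
$180.20 - $45.05 = $135.15

$135.15


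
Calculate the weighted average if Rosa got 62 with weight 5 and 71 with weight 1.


Weighted sum:
5 x 62 + 1 x 71 = 381
Total weight:
5 + 1 = 6
Weighted average:
381 / 6 = 63.5

63.5


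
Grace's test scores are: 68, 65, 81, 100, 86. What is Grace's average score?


Add the scores:
68 + 65 + 81 + 100 + 86 = 400
Divide by the number of tests:
400 / 5 = 80

80


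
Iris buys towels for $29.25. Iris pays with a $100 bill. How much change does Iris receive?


Start with the amount paid:
$100
Subtract the price:
$100 - $29.25 = $70.75

$70.75


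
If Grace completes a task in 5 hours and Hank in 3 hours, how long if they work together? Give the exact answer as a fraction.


Grace's rate: 1/5 of the job per hour
Hank's rate: 1/3 of the job per hour
Combined rate: 1/5 + 1/3 = 8/15 per hour
Time = 1 / (8/15) = 15/8 hours (≈ 1.88 hours)

15/8 hours


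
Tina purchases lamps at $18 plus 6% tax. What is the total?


Calculate the tax:
6% of $18 = $1.08
Add tax to price:
$18 + $1.08 = $19.08

$19.08


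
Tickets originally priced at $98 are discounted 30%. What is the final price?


Calculate the discount amount:
30% of $98 = $29.40
Subtract from original:
$98 - $29.40 = $68.60

$68.60


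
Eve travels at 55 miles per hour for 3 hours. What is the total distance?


Use the formula: distance = speed x time
Speed = 55 mph, Time = 3 hours
55 x 3 = 165 miles

165 miles


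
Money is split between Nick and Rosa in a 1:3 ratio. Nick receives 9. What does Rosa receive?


Find the multiplier:
9 / 1 = 9
Apply to Rosa's share:
3 x 9 = 27

27


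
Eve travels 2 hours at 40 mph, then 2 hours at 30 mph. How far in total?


Leg 1 distance:
40 x 2 = 80 miles
Leg 2 distance:
30 x 2 = 60 miles
Total distance:
80 + 60 = 140 miles

140 miles


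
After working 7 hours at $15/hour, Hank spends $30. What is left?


Calculate earnings:
7 x $15 = $105
Subtract spending:
$105 - $30 = $75

$75


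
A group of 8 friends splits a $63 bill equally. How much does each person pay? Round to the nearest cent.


Total bill: $63
Number of people: 8
Each pays: $63 / 8 = $7.875 ≈ $7.88

$7.88


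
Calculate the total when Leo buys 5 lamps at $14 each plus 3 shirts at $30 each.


Cost of lamps:
5 x $14 = $70
Cost of shirts:
3 x $30 = $90
Add both:
$70 + $90 = $160

$160


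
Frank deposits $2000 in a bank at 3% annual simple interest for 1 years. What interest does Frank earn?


Use the formula I = P x R x T / 100
P x R x T = 2000 x 3 x 1 = 6000
I = 6000 / 100 = $60

$60


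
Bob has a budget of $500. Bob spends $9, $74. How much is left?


Add up expenses:
$9 + $74 = $83
Subtract from budget:
$500 - $83 = $417

$417


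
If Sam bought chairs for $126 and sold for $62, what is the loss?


Selling price = $62
Cost price = $126
Loss = cost price - selling price:
Loss = $126 - $62 = $64

$64


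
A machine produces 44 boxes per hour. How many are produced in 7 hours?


Production rate: 44 boxes per hour
Time: 7 hours
Total: 44 x 7 = 308 boxes

308 boxes


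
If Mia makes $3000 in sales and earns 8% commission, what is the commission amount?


Convert rate to decimal:
8% = 0.08
Multiply by sales:
$3000 x 0.08 = $240

$240


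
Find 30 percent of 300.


Convert percentage to decimal:
30% = 0.3
Multiply:
300 x 0.3 = 90

90


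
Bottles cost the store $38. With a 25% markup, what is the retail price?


Calculate the markup amount:
25% of $38 = $9.50
Add to cost:
$38 + $9.50 = $47.50

$47.50


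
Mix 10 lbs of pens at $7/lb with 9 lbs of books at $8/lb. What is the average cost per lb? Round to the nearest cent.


Cost of pens:
10 x $7 = $70
Cost of books:
9 x $8 = $72
Total cost: $70 + $72 = $142
Total weight: 19 lbs
Average: $142 / 19 = $7.4736... ≈ $7.47/lb

$7.47/lb


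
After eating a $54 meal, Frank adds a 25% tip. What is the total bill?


Calculate the tip:
25% of $54 = $13.50
Add tip to meal cost:
$54 + $13.50 = $67.50

$67.50


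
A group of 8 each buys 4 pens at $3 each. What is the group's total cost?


Cost per person:
4 x $3 = $12
Group total:
8 x $12 = $96

$96


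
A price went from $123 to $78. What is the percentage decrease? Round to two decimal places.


Find the absolute change:
|78 - 123| = 45
Divide by original and multiply by 100:
45 / 123 x 100 = 36.5853...% ≈ 36.59%

36.59%


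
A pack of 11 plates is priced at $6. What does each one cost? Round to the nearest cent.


Total cost: $6
Number of items: 11
Unit price: $6 / 11 = $0.5454... ≈ $0.55

$0.55


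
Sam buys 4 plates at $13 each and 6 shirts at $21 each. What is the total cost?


Cost of plates:
4 x $13 = $52
Cost of shirts:
6 x $21 = $126
Add both:
$52 + $126 = $178

$178


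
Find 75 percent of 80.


Convert percentage to decimal:
75% = 0.75
Multiply:
80 x 0.75 = 60

60


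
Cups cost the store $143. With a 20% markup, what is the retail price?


Calculate the markup amount:
20% of $143 = $28.60
Add to cost:
$143 + $28.60 = $171.60

$171.60


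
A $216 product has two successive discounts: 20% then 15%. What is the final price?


First discount:
20% of $216 = $43.20
Price after first discount:
$216 - $43.20 = $172.80
Second discount:
15% of $172.80 = $25.92
Final price:
$172.80 - $25.92 = $146.88

$146.88


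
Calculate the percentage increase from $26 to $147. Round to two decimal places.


Find the absolute change:
|147 - 26| = 121
Divide by original and multiply by 100:
121 / 26 x 100 = 465.3846...% ≈ 465.38%

465.38%


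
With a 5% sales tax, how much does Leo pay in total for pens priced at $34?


Calculate the tax:
5% of $34 = $1.70
Add tax to price:
$34 + $1.70 = $35.70

$35.70


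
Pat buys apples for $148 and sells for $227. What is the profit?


Selling price = $227
Cost price = $148
Profit = selling price - cost price:
Profit = $227 - $148 = $79

$79


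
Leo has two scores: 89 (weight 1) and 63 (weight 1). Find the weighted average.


Weighted sum:
1 x 89 + 1 x 63 = 152
Total weight:
1 + 1 = 2
Weighted average:
152 / 2 = 76

76


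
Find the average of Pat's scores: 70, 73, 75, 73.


Add the scores:
70 + 73 + 75 + 73 = 291
Divide by the number of tests:
291 / 4 = 72.75

72.75


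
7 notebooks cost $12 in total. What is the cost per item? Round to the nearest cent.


Total cost: $12
Number of items: 7
Unit price: $12 / 7 = $1.7142... ≈ $1.71

$1.71


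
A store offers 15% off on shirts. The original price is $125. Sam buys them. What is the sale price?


Calculate the discount amount:
15% of $125 = $18.75
Subtract from original:
$125 - $18.75 = $106.25

$106.25


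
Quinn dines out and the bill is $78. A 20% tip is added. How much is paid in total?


Calculate the tip:
20% of $78 = $15.60
Add tip to meal cost:
$78 + $15.60 = $93.60

$93.60


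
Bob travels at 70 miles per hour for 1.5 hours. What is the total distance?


Use the formula: distance = speed x time
Speed = 70 mph, Time = 1.5 hours
70 x 1.5 = 105 miles

105 miles


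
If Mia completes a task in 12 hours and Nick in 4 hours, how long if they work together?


Mia's rate: 1/12 of the job per hour
Nick's rate: 1/4 of the job per hour
Combined rate: 1/12 + 1/4 = 1/3 per hour
Time = 1 / (1/3) = 3 hours

3 hours


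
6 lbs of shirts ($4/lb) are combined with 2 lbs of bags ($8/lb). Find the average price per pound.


Cost of shirts:
6 x $4 = $24
Cost of bags:
2 x $8 = $16
Total cost: $24 + $16 = $40
Total weight: 8 lbs
Average: $40 / 8 = $5/lb

$5/lb


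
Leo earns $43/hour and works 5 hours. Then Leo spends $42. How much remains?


Calculate earnings:
5 x $43 = $215
Subtract spending:
$215 - $42 = $173

$173


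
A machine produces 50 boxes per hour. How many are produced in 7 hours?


Production rate: 50 boxes per hour
Time: 7 hours
Total: 50 x 7 = 350 boxes

350 boxes


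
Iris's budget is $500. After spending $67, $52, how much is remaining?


Add up expenses:
$67 + $52 = $119
Subtract from budget:
$500 - $119 = $381

$381


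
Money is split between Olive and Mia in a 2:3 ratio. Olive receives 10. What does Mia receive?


Find the multiplier:
10 / 2 = 5
Apply to Mia's share:
3 x 5 = 15

15


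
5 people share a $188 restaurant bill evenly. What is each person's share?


Total bill: $188
Number of people: 5
Each pays: $188 / 5 = $37.60

$37.60


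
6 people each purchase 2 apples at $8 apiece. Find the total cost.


Cost per person:
2 x $8 = $16
Group total:
6 x $16 = $96

$96


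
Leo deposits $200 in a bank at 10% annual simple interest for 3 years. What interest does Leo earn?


Use the formula I = P x R x T / 100
P x R x T = 200 x 10 x 3 = 6000
I = 6000 / 100 = $60

$60


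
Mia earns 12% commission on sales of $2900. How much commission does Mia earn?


Convert rate to decimal:
12% = 0.12
Multiply by sales:
$2900 x 0.12 = $348

$348


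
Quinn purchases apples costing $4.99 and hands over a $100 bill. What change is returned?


Start with the amount paid:
$100
Subtract the price:
$100 - $4.99 = $95.01

$95.01


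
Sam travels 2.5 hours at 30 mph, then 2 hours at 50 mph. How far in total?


Leg 1 distance:
30 x 2.5 = 75 miles
Leg 2 distance:
50 x 2 = 100 miles
Total distance:
75 + 100 = 175 miles

175 miles


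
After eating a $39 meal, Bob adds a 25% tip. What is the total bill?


Calculate the tip:
25% of $39 = $9.75
Add tip to meal cost:
$39 + $9.75 = $48.75

$48.75


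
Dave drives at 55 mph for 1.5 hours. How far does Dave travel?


Use the formula: distance = speed x time
Speed = 55 mph, Time = 1.5 hours
55 x 1.5 = 82.5 miles

82.5 miles


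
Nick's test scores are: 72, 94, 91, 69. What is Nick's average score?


Add the scores:
72 + 94 + 91 + 69 = 326
Divide by the number of tests:
326 / 4 = 81.5

81.5


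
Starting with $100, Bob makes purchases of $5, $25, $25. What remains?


Add up expenses:
$5 + $25 + $25 = $55
Subtract from budget:
$100 - $55 = $45

$45


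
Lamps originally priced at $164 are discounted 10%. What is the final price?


Calculate the discount amount:
10% of $164 = $16.40
Subtract from original:
$164 - $16.40 = $147.60

$147.60


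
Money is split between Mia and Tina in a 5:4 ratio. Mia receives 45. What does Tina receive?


Find the multiplier:
45 / 5 = 9
Apply to Tina's share:
4 x 9 = 36

36


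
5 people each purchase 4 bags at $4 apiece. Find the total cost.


Cost per person:
4 x $4 = $16
Group total:
5 x $16 = $80

$80


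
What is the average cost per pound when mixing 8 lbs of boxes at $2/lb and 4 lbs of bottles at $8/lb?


Cost of boxes:
8 x $2 = $16
Cost of bottles:
4 x $8 = $32
Total cost: $16 + $32 = $48
Total weight: 12 lbs
Average: $48 / 12 = $4/lb

$4/lb


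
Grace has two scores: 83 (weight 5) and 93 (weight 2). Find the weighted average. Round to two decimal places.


Weighted sum:
5 x 83 + 2 x 93 = 601
Total weight:
5 + 2 = 7
Weighted average:
601 / 7 = 85.8571... ≈ 85.86

85.86


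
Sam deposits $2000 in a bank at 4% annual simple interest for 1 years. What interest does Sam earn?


Use the formula I = P x R x T / 100
P x R x T = 2000 x 4 x 1 = 8000
I = 8000 / 100 = $80

$80


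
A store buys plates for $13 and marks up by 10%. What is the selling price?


Calculate the markup amount:
10% of $13 = $1.30
Add to cost:
$13 + $1.30 = $14.30

$14.30


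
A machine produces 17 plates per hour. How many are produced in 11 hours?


Production rate: 17 plates per hour
Time: 11 hours
Total: 17 x 11 = 187 plates

187 plates


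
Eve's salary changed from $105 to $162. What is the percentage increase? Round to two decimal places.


Find the absolute change:
|162 - 105| = 57
Divide by original and multiply by 100:
57 / 105 x 100 = 54.2857...% ≈ 54.29%

54.29%


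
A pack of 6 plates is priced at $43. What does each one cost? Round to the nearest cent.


Total cost: $43
Number of items: 6
Unit price: $43 / 6 = $7.1666... ≈ $7.17

$7.17


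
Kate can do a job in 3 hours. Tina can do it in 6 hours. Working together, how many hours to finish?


Kate's rate: 1/3 of the job per hour
Tina's rate: 1/6 of the job per hour
Combined rate: 1/3 + 1/6 = 1/2 per hour
Time = 1 / (1/2) = 2 hours

2 hours


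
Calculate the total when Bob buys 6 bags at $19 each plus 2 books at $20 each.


Cost of bags:
6 x $19 = $114
Cost of books:
2 x $20 = $40
Add both:
$114 + $40 = $154

$154


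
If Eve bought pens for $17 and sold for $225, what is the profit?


Selling price = $225
Cost price = $17
Profit = selling price - cost price:
Profit = $225 - $17 = $208

$208


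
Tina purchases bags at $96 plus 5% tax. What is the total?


Calculate the tax:
5% of $96 = $4.80
Add tax to price:
$96 + $4.80 = $100.80

$100.80


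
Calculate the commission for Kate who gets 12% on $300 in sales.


Convert rate to decimal:
12% = 0.12
Multiply by sales:
$300 x 0.12 = $36

$36


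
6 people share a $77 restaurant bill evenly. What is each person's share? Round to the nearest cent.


Total bill: $77
Number of people: 6
Each pays: $77 / 6 = $12.8333... ≈ $12.83

$12.83


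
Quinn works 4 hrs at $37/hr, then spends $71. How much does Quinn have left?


Calculate earnings:
4 x $37 = $148
Subtract spending:
$148 - $71 = $77

$77


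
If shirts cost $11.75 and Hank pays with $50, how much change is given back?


Start with the amount paid:
$50
Subtract the price:
$50 - $11.75 = $38.25

$38.25


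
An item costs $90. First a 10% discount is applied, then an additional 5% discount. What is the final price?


First discount:
10% of $90 = $9
Price after first discount:
$90 - $9 = $81
Second discount:
5% of $81 = $4.05
Final price:
$81 - $4.05 = $76.95

$76.95


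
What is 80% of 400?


Convert percentage to decimal:
80% = 0.8
Multiply:
400 x 0.8 = 320

320


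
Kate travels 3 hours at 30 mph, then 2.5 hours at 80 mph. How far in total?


Leg 1 distance:
30 x 3 = 90 miles
Leg 2 distance:
80 x 2.5 = 200 miles
Total distance:
90 + 200 = 290 miles

290 miles


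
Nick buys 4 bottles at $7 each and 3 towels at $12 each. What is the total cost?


Cost of bottles:
4 x $7 = $28
Cost of towels:
3 x $12 = $36
Add both:
$28 + $36 = $64

$64


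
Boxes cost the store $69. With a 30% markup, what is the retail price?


Calculate the markup amount:
30% of $69 = $20.70
Add to cost:
$69 + $20.70 = $89.70

$89.70


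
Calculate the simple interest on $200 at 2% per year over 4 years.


Use the formula I = P x R x T / 100
P x R x T = 200 x 2 x 4 = 1600
I = 1600 / 100 = $16

$16


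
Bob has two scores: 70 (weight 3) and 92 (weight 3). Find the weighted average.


Weighted sum:
3 x 70 + 3 x 92 = 486
Total weight:
3 + 3 = 6
Weighted average:
486 / 6 = 81

81


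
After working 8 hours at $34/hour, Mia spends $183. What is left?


Calculate earnings:
8 x $34 = $272
Subtract spending:
$272 - $183 = $89

$89


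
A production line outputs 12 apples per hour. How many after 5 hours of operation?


Production rate: 12 apples per hour
Time: 5 hours
Total: 12 x 5 = 60 apples

60 apples


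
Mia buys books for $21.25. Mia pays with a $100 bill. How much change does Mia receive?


Start with the amount paid:
$100
Subtract the price:
$100 - $21.25 = $78.75

$78.75


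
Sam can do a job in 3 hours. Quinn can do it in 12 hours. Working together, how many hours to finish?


Sam's rate: 1/3 of the job per hour
Quinn's rate: 1/12 of the job per hour
Combined rate: 1/3 + 1/12 = 5/12 per hour
Time = 1 / (5/12) = 12/5 = 2.4 hours

2.4 hours


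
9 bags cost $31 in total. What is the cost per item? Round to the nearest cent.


Total cost: $31
Number of items: 9
Unit price: $31 / 9 = $3.4444... ≈ $3.44

$3.44


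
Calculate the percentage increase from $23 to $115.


Find the absolute change:
|115 - 23| = 92
Divide by original and multiply by 100:
92 / 23 x 100 = 400%

400%


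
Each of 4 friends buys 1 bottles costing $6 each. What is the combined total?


Cost per person:
1 x $6 = $6
Group total:
4 x $6 = $24

$24


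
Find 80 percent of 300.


Convert percentage to decimal:
80% = 0.8
Multiply:
300 x 0.8 = 240

240


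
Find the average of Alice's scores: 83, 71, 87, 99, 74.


Add the scores:
83 + 71 + 87 + 99 + 74 = 414
Divide by the number of tests:
414 / 5 = 82.8

82.8


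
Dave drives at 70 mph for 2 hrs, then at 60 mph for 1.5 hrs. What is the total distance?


Leg 1 distance:
70 x 2 = 140 miles
Leg 2 distance:
60 x 1.5 = 90 miles
Total distance:
140 + 90 = 230 miles

230 miles


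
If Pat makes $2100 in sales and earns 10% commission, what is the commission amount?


Convert rate to decimal:
10% = 0.1
Multiply by sales:
$2100 x 0.1 = $210

$210


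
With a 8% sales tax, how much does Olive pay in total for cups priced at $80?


Calculate the tax:
8% of $80 = $6.40
Add tax to price:
$80 + $6.40 = $86.40

$86.40


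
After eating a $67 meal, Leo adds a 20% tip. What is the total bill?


Calculate the tip:
20% of $67 = $13.40
Add tip to meal cost:
$67 + $13.40 = $80.40

$80.40


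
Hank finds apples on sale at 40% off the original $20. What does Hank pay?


Calculate the discount amount:
40% of $20 = $8
Subtract from original:
$20 - $8 = $12

$12


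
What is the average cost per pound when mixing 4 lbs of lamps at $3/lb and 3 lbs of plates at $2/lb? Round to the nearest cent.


Cost of lamps:
4 x $3 = $12
Cost of plates:
3 x $2 = $6
Total cost: $12 + $6 = $18
Total weight: 7 lbs
Average: $18 / 7 = $2.5714... ≈ $2.57/lb

$2.57/lb


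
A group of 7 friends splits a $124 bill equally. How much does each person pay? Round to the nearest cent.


Total bill: $124
Number of people: 7
Each pays: $124 / 7 = $17.7142... ≈ $17.71

$17.71


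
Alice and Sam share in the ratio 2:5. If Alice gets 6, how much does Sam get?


Find the multiplier:
6 / 2 = 3
Apply to Sam's share:
5 x 3 = 15

15


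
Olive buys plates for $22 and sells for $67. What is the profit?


Selling price = $67
Cost price = $22
Profit = selling price - cost price:
Profit = $67 - $22 = $45

$45


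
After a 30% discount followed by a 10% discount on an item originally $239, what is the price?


First discount:
30% of $239 = $71.70
Price after first discount:
$239 - $71.70 = $167.30
Second discount:
10% of $167.30 = $16.73
Final price:
$167.30 - $16.73 = $150.57

$150.57


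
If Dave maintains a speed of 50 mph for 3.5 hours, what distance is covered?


Use the formula: distance = speed x time
Speed = 50 mph, Time = 3.5 hours
50 x 3.5 = 175 miles

175 miles


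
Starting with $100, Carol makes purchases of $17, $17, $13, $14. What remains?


Add up expenses:
$17 + $17 + $13 + $14 = $61
Subtract from budget:
$100 - $61 = $39

$39


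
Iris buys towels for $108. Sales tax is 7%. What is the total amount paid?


Calculate the tax:
7% of $108 = $7.56
Add tax to price:
$108 + $7.56 = $115.56

$115.56


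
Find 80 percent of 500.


Convert percentage to decimal:
80% = 0.8
Multiply:
500 x 0.8 = 400

400


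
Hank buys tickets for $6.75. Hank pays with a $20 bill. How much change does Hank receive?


Start with the amount paid:
$20
Subtract the price:
$20 - $6.75 = $13.25

$13.25


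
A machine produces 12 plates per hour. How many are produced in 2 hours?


Production rate: 12 plates per hour
Time: 2 hours
Total: 12 x 2 = 24 plates

24 plates


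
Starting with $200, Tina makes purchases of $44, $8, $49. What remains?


Add up expenses:
$44 + $8 + $49 = $101
Subtract from budget:
$200 - $101 = $99

$99


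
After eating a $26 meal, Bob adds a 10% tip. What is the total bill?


Calculate the tip:
10% of $26 = $2.60
Add tip to meal cost:
$26 + $2.60 = $28.60

$28.60


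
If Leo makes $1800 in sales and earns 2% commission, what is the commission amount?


Convert rate to decimal:
2% = 0.02
Multiply by sales:
$1800 x 0.02 = $36

$36


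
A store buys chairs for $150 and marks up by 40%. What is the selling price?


Calculate the markup amount:
40% of $150 = $60
Add to cost:
$150 + $60 = $210

$210


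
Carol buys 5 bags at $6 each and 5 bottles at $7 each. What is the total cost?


Cost of bags:
5 x $6 = $30
Cost of bottles:
5 x $7 = $35
Add both:
$30 + $35 = $65

$65


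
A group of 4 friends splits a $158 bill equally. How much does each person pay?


Total bill: $158
Number of people: 4
Each pays: $158 / 4 = $39.50

$39.50


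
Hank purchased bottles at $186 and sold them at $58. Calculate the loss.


Selling price = $58
Cost price = $186
Loss = cost price - selling price:
Loss = $186 - $58 = $128

$128


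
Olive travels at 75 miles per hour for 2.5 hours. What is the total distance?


Use the formula: distance = speed x time
Speed = 75 mph, Time = 2.5 hours
75 x 2.5 = 187.5 miles

187.5 miles


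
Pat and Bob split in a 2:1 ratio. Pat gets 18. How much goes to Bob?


Find the multiplier:
18 / 2 = 9
Apply to Bob's share:
1 x 9 = 9

9


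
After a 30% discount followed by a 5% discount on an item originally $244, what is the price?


First discount:
30% of $244 = $73.20
Price after first discount:
$244 - $73.20 = $170.80
Second discount:
5% of $170.80 = $8.54
Final price:
$170.80 - $8.54 = $162.26

$162.26


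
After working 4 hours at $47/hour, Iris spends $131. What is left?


Calculate earnings:
4 x $47 = $188
Subtract spending:
$188 - $131 = $57

$57


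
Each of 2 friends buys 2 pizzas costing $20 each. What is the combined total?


Cost per person:
2 x $20 = $40
Group total:
2 x $40 = $80

$80


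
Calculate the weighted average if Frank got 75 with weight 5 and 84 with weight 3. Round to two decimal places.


Weighted sum:
5 x 75 + 3 x 84 = 627
Total weight:
5 + 3 = 8
Weighted average:
627 / 8 = 78.375 ≈ 78.38

78.38


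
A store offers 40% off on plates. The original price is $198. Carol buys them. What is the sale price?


Calculate the discount amount:
40% of $198 = $79.20
Subtract from original:
$198 - $79.20 = $118.80

$118.80


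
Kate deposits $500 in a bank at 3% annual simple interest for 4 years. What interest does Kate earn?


Use the formula I = P x R x T / 100
P x R x T = 500 x 3 x 4 = 6000
I = 6000 / 100 = $60

$60


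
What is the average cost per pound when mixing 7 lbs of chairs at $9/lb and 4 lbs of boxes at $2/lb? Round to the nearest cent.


Cost of chairs:
7 x $9 = $63
Cost of boxes:
4 x $2 = $8
Total cost: $63 + $8 = $71
Total weight: 11 lbs
Average: $71 / 11 = $6.4545... ≈ $6.45/lb

$6.45/lb


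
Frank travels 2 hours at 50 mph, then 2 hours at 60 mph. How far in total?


Leg 1 distance:
50 x 2 = 100 miles
Leg 2 distance:
60 x 2 = 120 miles
Total distance:
100 + 120 = 220 miles

220 miles


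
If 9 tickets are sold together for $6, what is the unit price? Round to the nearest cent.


Total cost: $6
Number of items: 9
Unit price: $6 / 9 = $0.6666... ≈ $0.67

$0.67


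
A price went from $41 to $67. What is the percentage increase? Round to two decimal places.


Find the absolute change:
|67 - 41| = 26
Divide by original and multiply by 100:
26 / 41 x 100 = 63.4146...% ≈ 63.41%

63.41%


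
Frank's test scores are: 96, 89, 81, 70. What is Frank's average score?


Add the scores:
96 + 89 + 81 + 70 = 336
Divide by the number of tests:
336 / 4 = 84

84


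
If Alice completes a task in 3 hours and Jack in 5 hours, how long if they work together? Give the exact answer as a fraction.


Alice's rate: 1/3 of the job per hour
Jack's rate: 1/5 of the job per hour
Combined rate: 1/3 + 1/5 = 8/15 per hour
Time = 1 / (8/15) = 15/8 hours (≈ 1.88 hours)

15/8 hours


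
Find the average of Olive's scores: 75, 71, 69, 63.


Add the scores:
75 + 71 + 69 + 63 = 278
Divide by the number of tests:
278 / 4 = 69.5

69.5


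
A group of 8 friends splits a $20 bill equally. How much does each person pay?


Total bill: $20
Number of people: 8
Each pays: $20 / 8 = $2.50

$2.50


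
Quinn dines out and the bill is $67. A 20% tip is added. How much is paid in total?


Calculate the tip:
20% of $67 = $13.40
Add tip to meal cost:
$67 + $13.40 = $80.40

$80.40


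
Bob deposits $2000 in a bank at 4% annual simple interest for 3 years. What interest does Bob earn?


Use the formula I = P x R x T / 100
P x R x T = 2000 x 4 x 3 = 24000
I = 24000 / 100 = $240

$240


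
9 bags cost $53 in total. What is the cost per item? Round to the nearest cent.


Total cost: $53
Number of items: 9
Unit price: $53 / 9 = $5.8888... ≈ $5.89

$5.89


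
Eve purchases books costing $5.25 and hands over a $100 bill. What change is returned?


Start with the amount paid:
$100
Subtract the price:
$100 - $5.25 = $94.75

$94.75


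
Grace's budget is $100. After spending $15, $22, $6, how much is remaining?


Add up expenses:
$15 + $22 + $6 = $43
Subtract from budget:
$100 - $43 = $57

$57


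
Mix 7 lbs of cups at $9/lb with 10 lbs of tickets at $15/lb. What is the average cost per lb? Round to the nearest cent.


Cost of cups:
7 x $9 = $63
Cost of tickets:
10 x $15 = $150
Total cost: $63 + $150 = $213
Total weight: 17 lbs
Average: $213 / 17 = $12.5294... ≈ $12.53/lb

$12.53/lb


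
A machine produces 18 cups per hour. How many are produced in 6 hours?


Production rate: 18 cups per hour
Time: 6 hours
Total: 18 x 6 = 108 cups

108 cups


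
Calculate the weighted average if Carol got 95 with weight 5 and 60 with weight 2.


Weighted sum:
5 x 95 + 2 x 60 = 595
Total weight:
5 + 2 = 7
Weighted average:
595 / 7 = 85

85


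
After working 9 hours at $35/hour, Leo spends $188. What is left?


Calculate earnings:
9 x $35 = $315
Subtract spending:
$315 - $188 = $127

$127


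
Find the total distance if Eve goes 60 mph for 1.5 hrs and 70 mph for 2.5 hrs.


Leg 1 distance:
60 x 1.5 = 90 miles
Leg 2 distance:
70 x 2.5 = 175 miles
Total distance:
90 + 175 = 265 miles

265 miles


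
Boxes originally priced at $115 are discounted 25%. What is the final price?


Calculate the discount amount:
25% of $115 = $28.75
Subtract from original:
$115 - $28.75 = $86.25

$86.25


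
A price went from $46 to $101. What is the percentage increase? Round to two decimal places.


Find the absolute change:
|101 - 46| = 55
Divide by original and multiply by 100:
55 / 46 x 100 = 119.5652...% ≈ 119.57%

119.57%


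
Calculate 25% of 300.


Convert percentage to decimal:
25% = 0.25
Multiply:
300 x 0.25 = 75

75


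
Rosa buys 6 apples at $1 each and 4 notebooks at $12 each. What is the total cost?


Cost of apples:
6 x $1 = $6
Cost of notebooks:
4 x $12 = $48
Add both:
$6 + $48 = $54

$54


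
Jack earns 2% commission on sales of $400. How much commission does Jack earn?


Convert rate to decimal:
2% = 0.02
Multiply by sales:
$400 x 0.02 = $8

$8
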